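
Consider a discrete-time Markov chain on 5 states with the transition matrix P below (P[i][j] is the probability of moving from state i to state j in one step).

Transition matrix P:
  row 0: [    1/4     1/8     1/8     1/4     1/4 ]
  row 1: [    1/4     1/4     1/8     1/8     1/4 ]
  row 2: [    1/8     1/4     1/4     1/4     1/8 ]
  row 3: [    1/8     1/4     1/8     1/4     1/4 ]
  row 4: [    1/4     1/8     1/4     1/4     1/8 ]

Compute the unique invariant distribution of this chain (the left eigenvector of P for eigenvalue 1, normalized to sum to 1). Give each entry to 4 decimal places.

Balance equations π_j = Σ_i π_i·P[i][j]:
  π_0 = 1/4·π_0 + 1/4·π_1 + 1/8·π_2 + 1/8·π_3 + 1/4·π_4
  π_1 = 1/8·π_0 + 1/4·π_1 + 1/4·π_2 + 1/4·π_3 + 1/8·π_4
  π_2 = 1/8·π_0 + 1/8·π_1 + 1/4·π_2 + 1/8·π_3 + 1/4·π_4
  π_3 = 1/4·π_0 + 1/8·π_1 + 1/4·π_2 + 1/4·π_3 + 1/4·π_4
  normalize: π_0 + π_1 + π_2 + π_3 + π_4 = 1
Solving the linear system gives exactly π = [731/3648, 91/456, 11/64, 821/3648, 13/64].

π = [0.2004, 0.1996, 0.1719, 0.2251, 0.2031]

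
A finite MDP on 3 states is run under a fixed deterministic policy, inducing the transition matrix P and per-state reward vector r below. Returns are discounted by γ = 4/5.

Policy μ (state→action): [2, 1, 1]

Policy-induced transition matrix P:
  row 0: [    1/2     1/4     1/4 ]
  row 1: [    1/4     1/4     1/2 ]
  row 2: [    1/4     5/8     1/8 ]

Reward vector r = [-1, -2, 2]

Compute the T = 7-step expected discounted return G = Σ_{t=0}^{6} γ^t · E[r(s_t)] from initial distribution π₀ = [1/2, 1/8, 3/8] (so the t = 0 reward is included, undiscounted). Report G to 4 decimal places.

G = -1.4944

t=0: π = [0.5000, 0.1250, 0.3750], E[r] = 0.0000, γ^t·E[r] = 0.000000, running G = 0.000000
t=1: π = [0.3750, 0.3906, 0.2344], E[r] = -0.6875, γ^t·E[r] = -0.550000, running G = -0.550000
t=2: π = [0.3438, 0.3379, 0.3184], E[r] = -0.3828, γ^t·E[r] = -0.245000, running G = -0.795000
t=3: π = [0.3359, 0.3694, 0.2947], E[r] = -0.4854, γ^t·E[r] = -0.248500, running G = -1.043500
t=4: π = [0.3340, 0.3605, 0.3055], E[r] = -0.4440, γ^t·E[r] = -0.181850, running G = -1.225350
t=5: π = [0.3335, 0.3646, 0.3019], E[r] = -0.4588, γ^t·E[r] = -0.150325, running G = -1.375675
t=6: π = [0.3334, 0.3632, 0.3034], E[r] = -0.4530, γ^t·E[r] = -0.118759, running G = -1.494434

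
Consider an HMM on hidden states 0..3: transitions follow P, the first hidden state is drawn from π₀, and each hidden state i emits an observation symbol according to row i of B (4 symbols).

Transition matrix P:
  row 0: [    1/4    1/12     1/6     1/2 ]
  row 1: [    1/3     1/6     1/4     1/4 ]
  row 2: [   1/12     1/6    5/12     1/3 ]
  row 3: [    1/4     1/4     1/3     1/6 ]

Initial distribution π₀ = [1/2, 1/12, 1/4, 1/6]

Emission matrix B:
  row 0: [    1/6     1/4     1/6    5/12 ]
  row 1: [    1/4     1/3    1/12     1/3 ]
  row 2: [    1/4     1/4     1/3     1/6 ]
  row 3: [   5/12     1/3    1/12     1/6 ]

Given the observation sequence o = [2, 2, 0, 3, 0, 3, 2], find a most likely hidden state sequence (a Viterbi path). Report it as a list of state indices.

t=0: δ = [8.333e-02, 6.944e-03, 8.333e-02, 1.389e-02]  (obs o_0=2)
t=1: δ = [3.472e-03, 1.157e-03, 1.157e-02, 3.472e-03]  ψ = [0, 2, 2, 0]  (obs o_1=2)
t=2: δ = [1.608e-04, 4.823e-04, 1.206e-03, 1.608e-03]  ψ = [2, 2, 2, 2]  (obs o_2=0)
t=3: δ = [1.674e-04, 1.340e-04, 8.931e-05, 6.698e-05]  ψ = [3, 3, 3, 2]  (obs o_3=3)
t=4: δ = [7.442e-06, 5.582e-06, 9.303e-06, 3.489e-05]  ψ = [1, 1, 2, 0]  (obs o_4=0)
t=5: δ = [3.634e-06, 2.907e-06, 1.938e-06, 9.690e-07]  ψ = [3, 3, 3, 3]  (obs o_5=3)
t=6: δ = [1.615e-07, 4.038e-08, 2.692e-07, 1.514e-07]  ψ = [1, 1, 2, 0]  (obs o_6=2)
backtrack: best end state = 2; path = [2, 2, 3, 0, 3, 2, 2]

path = [2, 2, 3, 0, 3, 2, 2]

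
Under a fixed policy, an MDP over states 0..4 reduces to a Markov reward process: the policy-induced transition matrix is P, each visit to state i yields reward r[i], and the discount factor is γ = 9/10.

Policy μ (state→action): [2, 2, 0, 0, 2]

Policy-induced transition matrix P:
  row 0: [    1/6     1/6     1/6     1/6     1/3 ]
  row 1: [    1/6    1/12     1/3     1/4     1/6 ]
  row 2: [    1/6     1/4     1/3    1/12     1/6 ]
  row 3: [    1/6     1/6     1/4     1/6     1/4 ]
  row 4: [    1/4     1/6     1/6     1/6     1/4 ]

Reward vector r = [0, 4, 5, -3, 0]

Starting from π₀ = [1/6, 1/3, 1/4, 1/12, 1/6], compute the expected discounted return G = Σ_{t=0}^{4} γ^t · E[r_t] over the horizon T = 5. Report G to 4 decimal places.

t=0: π = [0.1667, 0.3333, 0.2500, 0.0833, 0.1667], E[r] = 2.3333, γ^t·E[r] = 2.333333, running G = 2.333333
t=1: π = [0.1806, 0.1597, 0.2708, 0.1736, 0.2153], E[r] = 1.4722, γ^t·E[r] = 1.325000, running G = 3.658333
t=2: π = [0.1846, 0.1759, 0.2529, 0.1574, 0.2292], E[r] = 1.4959, γ^t·E[r] = 1.211719, running G = 4.870052
t=3: π = [0.1858, 0.1731, 0.2513, 0.1603, 0.2296], E[r] = 1.4678, γ^t·E[r] = 1.070051, running G = 5.940103
t=4: π = [0.1858, 0.1732, 0.2507, 0.1602, 0.2301], E[r] = 1.4660, γ^t·E[r] = 0.961833, running G = 6.901936

G = 6.9019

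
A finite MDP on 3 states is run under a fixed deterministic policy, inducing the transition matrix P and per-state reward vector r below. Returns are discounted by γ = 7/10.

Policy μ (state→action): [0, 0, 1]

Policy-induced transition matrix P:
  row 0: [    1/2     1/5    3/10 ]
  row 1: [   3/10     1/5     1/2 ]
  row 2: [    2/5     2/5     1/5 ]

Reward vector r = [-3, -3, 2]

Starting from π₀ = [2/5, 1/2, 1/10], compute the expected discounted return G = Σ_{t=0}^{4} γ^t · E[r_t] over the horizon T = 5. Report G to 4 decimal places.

G = -4.7657

t=0: π = [0.4000, 0.5000, 0.1000], E[r] = -2.5000, γ^t·E[r] = -2.500000, running G = -2.500000
t=1: π = [0.3900, 0.2200, 0.3900], E[r] = -1.0500, γ^t·E[r] = -0.735000, running G = -3.235000
t=2: π = [0.4170, 0.2780, 0.3050], E[r] = -1.4750, γ^t·E[r] = -0.722750, running G = -3.957750
t=3: π = [0.4139, 0.2610, 0.3251], E[r] = -1.3745, γ^t·E[r] = -0.471454, running G = -4.429204
t=4: π = [0.4153, 0.2650, 0.3197], E[r] = -1.4016, γ^t·E[r] = -0.336512, running G = -4.765716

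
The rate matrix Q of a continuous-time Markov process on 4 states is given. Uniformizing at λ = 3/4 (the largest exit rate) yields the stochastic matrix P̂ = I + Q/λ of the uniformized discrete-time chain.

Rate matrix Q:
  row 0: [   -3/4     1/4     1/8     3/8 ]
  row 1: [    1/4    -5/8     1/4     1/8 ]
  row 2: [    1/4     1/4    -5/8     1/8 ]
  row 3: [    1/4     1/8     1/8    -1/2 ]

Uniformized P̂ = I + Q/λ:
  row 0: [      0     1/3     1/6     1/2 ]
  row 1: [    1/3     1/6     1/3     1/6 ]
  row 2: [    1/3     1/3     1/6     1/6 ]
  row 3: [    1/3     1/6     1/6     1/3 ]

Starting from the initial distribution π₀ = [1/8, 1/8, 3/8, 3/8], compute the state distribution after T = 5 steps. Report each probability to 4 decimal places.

π = [0.2505, 0.2425, 0.2073, 0.2997]

t=0: π = [0.1250, 0.1250, 0.3750, 0.3750]
t=1: π = [0.2917, 0.2500, 0.1875, 0.2708]
t=2: π = [0.2361, 0.2465, 0.2083, 0.3090]
t=3: π = [0.2546, 0.2407, 0.2078, 0.2969]
t=4: π = [0.2485, 0.2437, 0.2068, 0.3010]
t=5: π = [0.2505, 0.2425, 0.2073, 0.2997]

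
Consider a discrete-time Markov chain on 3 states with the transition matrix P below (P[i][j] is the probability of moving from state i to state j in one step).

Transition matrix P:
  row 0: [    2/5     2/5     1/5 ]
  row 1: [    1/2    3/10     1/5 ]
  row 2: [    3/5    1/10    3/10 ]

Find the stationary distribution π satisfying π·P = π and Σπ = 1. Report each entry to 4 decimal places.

π = [0.4747, 0.3030, 0.2222]

Balance equations π_j = Σ_i π_i·P[i][j]:
  π_0 = 2/5·π_0 + 1/2·π_1 + 3/5·π_2
  π_1 = 2/5·π_0 + 3/10·π_1 + 1/10·π_2
  normalize: π_0 + π_1 + π_2 = 1
Solving the linear system gives exactly π = [47/99, 10/33, 2/9].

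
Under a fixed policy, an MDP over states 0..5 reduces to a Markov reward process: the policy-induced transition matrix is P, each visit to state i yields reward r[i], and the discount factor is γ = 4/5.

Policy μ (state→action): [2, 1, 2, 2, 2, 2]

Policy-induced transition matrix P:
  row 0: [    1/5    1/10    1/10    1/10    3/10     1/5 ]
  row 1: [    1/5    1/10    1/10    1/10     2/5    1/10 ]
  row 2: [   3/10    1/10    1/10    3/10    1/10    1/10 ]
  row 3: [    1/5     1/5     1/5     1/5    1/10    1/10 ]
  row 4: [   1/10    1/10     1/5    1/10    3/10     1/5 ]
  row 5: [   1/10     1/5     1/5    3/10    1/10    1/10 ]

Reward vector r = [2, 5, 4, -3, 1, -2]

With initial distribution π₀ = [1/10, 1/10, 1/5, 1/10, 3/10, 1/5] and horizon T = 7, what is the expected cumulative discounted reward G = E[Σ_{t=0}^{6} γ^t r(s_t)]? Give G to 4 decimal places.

G = 4.1357

t=0: π = [0.1000, 0.1000, 0.2000, 0.1000, 0.3000, 0.2000], E[r] = 1.1000, γ^t·E[r] = 1.100000, running G = 1.100000
t=1: π = [0.1700, 0.1300, 0.1600, 0.1900, 0.2100, 0.1400], E[r] = 0.9900, γ^t·E[r] = 0.792000, running G = 1.892000
t=2: π = [0.1810, 0.1330, 0.1540, 0.1790, 0.2150, 0.1380], E[r] = 1.0450, γ^t·E[r] = 0.668800, running G = 2.560800
t=3: π = [0.1801, 0.1317, 0.1532, 0.1763, 0.2191, 0.1396], E[r] = 1.0425, γ^t·E[r] = 0.533760, running G = 3.094560
t=4: π = [0.1795, 0.1316, 0.1535, 0.1762, 0.2194, 0.1399], E[r] = 1.0418, γ^t·E[r] = 0.426717, running G = 3.521277
t=5: π = [0.1794, 0.1316, 0.1535, 0.1763, 0.2192, 0.1399], E[r] = 1.0417, γ^t·E[r] = 0.341329, running G = 3.862606
t=6: π = [0.1794, 0.1316, 0.1535, 0.1763, 0.2192, 0.1399], E[r] = 1.0417, γ^t·E[r] = 0.273071, running G = 4.135677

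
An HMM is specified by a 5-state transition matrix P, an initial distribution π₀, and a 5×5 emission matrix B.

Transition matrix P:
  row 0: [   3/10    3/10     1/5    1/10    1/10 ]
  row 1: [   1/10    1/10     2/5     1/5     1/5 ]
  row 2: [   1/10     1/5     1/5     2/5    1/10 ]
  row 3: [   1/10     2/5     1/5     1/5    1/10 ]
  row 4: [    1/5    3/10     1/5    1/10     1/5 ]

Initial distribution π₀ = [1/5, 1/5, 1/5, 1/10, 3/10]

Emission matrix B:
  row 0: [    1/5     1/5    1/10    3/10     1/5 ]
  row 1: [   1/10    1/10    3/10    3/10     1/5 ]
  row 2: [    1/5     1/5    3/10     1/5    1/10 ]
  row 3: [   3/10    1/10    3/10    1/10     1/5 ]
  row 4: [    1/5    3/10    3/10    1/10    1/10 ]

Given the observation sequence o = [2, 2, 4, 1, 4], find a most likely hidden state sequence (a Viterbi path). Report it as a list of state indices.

t=0: δ = [2.000e-02, 6.000e-02, 6.000e-02, 3.000e-02, 9.000e-02]  (obs o_0=2)
t=1: δ = [1.800e-03, 8.100e-03, 7.200e-03, 7.200e-03, 5.400e-03]  ψ = [4, 4, 1, 2, 4]  (obs o_1=2)
t=2: δ = [2.160e-04, 5.760e-04, 3.240e-04, 5.760e-04, 1.620e-04]  ψ = [4, 3, 1, 2, 1]  (obs o_2=4)
t=3: δ = [1.296e-05, 2.304e-05, 4.608e-05, 1.296e-05, 3.456e-05]  ψ = [0, 3, 1, 2, 1]  (obs o_3=1)
t=4: δ = [1.382e-06, 2.074e-06, 9.216e-07, 3.686e-06, 6.912e-07]  ψ = [4, 4, 1, 2, 4]  (obs o_4=4)
backtrack: best end state = 3; path = [2, 3, 1, 2, 3]

path = [2, 3, 1, 2, 3]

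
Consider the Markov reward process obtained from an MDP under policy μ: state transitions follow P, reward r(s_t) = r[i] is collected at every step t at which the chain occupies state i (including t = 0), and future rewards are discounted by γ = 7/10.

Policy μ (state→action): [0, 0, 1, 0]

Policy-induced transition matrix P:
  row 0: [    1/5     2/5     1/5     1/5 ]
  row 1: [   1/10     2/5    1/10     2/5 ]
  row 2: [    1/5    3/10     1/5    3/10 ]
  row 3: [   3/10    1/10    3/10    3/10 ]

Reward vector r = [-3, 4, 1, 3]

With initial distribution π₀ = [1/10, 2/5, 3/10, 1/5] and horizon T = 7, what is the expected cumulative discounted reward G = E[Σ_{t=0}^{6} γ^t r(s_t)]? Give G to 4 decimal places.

t=0: π = [0.1000, 0.4000, 0.3000, 0.2000], E[r] = 2.2000, γ^t·E[r] = 2.200000, running G = 2.200000
t=1: π = [0.1800, 0.3100, 0.1800, 0.3300], E[r] = 1.8700, γ^t·E[r] = 1.309000, running G = 3.509000
t=2: π = [0.2020, 0.2830, 0.2020, 0.3130], E[r] = 1.6670, γ^t·E[r] = 0.816830, running G = 4.325830
t=3: π = [0.2030, 0.2859, 0.2030, 0.3081], E[r] = 1.6619, γ^t·E[r] = 0.570032, running G = 4.895862
t=4: π = [0.2022, 0.2873, 0.2022, 0.3083], E[r] = 1.6695, γ^t·E[r] = 0.400849, running G = 5.296711
t=5: π = [0.2021, 0.2873, 0.2021, 0.3085], E[r] = 1.6705, γ^t·E[r] = 0.280757, running G = 5.577468
t=6: π = [0.2021, 0.2872, 0.2021, 0.3085], E[r] = 1.6703, γ^t·E[r] = 0.196505, running G = 5.773973

G = 5.7740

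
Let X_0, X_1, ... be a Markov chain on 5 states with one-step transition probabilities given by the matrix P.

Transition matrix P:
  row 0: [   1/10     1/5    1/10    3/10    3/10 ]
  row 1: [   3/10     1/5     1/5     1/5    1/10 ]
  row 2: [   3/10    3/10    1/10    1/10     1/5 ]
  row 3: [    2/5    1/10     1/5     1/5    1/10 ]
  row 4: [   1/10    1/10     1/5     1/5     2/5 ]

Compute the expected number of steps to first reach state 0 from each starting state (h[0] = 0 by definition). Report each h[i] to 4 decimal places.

First-step conditioning: h[0] = 0; for i ≠ 0, h[i] = 1 + Σ_k P[i][k]·h[k].
  h[1] = 1 + 1/5·h[1] + 1/5·h[2] + 1/5·h[3] + 1/10·h[4]
  h[2] = 1 + 3/10·h[1] + 1/10·h[2] + 1/10·h[3] + 1/5·h[4]
  h[3] = 1 + 1/10·h[1] + 1/5·h[2] + 1/5·h[3] + 1/10·h[4]
  h[4] = 1 + 1/10·h[1] + 1/5·h[2] + 1/5·h[3] + 2/5·h[4]
Solving the 4×4 linear system over states ≠ 0 gives exactly h = [0, 770/219, 797/219, 231/73, 330/73] (h[0] = 0 is the target).

h = [0.0000, 3.5160, 3.6393, 3.1644, 4.5205]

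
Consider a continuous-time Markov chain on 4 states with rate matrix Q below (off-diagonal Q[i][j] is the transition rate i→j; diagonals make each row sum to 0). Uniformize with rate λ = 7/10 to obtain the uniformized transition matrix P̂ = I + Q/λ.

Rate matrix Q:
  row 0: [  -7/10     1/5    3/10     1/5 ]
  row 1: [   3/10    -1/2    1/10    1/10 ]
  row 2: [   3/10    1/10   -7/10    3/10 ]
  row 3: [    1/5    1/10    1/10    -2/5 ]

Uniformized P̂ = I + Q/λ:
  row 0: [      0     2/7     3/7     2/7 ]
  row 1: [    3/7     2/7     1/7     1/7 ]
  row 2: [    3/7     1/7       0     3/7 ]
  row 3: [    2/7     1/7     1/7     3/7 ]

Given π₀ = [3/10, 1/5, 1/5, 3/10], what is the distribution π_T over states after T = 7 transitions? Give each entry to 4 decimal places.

π = [0.2669, 0.2112, 0.1918, 0.3301]

t=0: π = [0.3000, 0.2000, 0.2000, 0.3000]
t=1: π = [0.2571, 0.2143, 0.2000, 0.3286]
t=2: π = [0.2714, 0.2102, 0.1878, 0.3306]
t=3: π = [0.2650, 0.2117, 0.1936, 0.3297]
t=4: π = [0.2679, 0.2110, 0.1909, 0.3302]
t=5: π = [0.2666, 0.2113, 0.1921, 0.3300]
t=6: π = [0.2672, 0.2111, 0.1916, 0.3301]
t=7: π = [0.2669, 0.2112, 0.1918, 0.3301]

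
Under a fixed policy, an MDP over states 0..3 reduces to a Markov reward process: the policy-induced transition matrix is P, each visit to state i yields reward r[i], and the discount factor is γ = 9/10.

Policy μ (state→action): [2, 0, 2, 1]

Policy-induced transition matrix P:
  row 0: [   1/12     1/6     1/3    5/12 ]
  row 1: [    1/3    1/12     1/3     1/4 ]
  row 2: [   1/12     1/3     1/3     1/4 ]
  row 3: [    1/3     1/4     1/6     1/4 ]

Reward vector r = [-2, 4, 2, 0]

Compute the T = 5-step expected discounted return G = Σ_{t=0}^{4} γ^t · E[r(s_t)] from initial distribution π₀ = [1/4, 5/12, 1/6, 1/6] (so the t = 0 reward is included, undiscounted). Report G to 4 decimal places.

t=0: π = [0.2500, 0.4167, 0.1667, 0.1667], E[r] = 1.5000, γ^t·E[r] = 1.500000, running G = 1.500000
t=1: π = [0.2292, 0.1736, 0.3056, 0.2917], E[r] = 0.8472, γ^t·E[r] = 0.762500, running G = 2.262500
t=2: π = [0.1997, 0.2274, 0.2847, 0.2882], E[r] = 1.0799, γ^t·E[r] = 0.874688, running G = 3.137188
t=3: π = [0.2122, 0.2192, 0.2853, 0.2833], E[r] = 1.0229, γ^t·E[r] = 0.745664, running G = 3.882852
t=4: π = [0.2089, 0.2196, 0.2861, 0.2854], E[r] = 1.0326, γ^t·E[r] = 0.677473, running G = 4.560325

G = 4.5603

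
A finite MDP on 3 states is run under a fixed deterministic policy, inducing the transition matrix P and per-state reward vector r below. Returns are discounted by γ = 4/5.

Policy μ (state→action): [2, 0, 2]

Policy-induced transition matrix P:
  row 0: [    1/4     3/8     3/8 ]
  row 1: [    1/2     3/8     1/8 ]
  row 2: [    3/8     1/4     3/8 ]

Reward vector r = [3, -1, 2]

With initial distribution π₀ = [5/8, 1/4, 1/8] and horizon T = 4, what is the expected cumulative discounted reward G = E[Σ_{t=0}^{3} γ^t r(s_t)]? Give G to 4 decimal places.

t=0: π = [0.6250, 0.2500, 0.1250], E[r] = 1.8750, γ^t·E[r] = 1.875000, running G = 1.875000
t=1: π = [0.3281, 0.3594, 0.3125], E[r] = 1.2500, γ^t·E[r] = 1.000000, running G = 2.875000
t=2: π = [0.3789, 0.3359, 0.2852], E[r] = 1.3711, γ^t·E[r] = 0.877500, running G = 3.752500
t=3: π = [0.3696, 0.3394, 0.2910], E[r] = 1.3516, γ^t·E[r] = 0.692000, running G = 4.444500

G = 4.4445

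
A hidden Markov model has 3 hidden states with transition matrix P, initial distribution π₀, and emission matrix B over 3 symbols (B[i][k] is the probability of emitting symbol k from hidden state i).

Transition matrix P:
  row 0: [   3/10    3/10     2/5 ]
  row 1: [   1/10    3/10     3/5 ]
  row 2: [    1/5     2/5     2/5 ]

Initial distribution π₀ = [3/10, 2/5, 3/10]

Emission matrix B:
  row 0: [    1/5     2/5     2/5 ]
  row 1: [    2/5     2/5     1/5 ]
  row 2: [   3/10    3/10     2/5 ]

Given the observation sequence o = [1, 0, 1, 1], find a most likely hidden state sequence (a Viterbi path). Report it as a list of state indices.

t=0: δ = [1.200e-01, 1.600e-01, 9.000e-02]  (obs o_0=1)
t=1: δ = [7.200e-03, 1.920e-02, 2.880e-02]  ψ = [0, 1, 1]  (obs o_1=0)
t=2: δ = [2.304e-03, 4.608e-03, 3.456e-03]  ψ = [2, 2, 1]  (obs o_2=1)
t=3: δ = [2.765e-04, 5.530e-04, 8.294e-04]  ψ = [0, 1, 1]  (obs o_3=1)
backtrack: best end state = 2; path = [1, 2, 1, 2]

path = [1, 2, 1, 2]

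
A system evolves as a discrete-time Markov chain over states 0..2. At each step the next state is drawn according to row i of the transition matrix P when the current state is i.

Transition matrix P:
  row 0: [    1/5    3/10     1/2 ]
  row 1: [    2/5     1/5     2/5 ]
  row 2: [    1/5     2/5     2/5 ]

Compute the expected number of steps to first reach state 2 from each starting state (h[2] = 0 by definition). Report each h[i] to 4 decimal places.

h = [2.1154, 2.3077, 0.0000]

First-step conditioning: h[2] = 0; for i ≠ 2, h[i] = 1 + Σ_k P[i][k]·h[k].
  h[0] = 1 + 1/5·h[0] + 3/10·h[1]
  h[1] = 1 + 2/5·h[0] + 1/5·h[1]
Solving the 2×2 linear system over states ≠ 2 gives exactly h = [55/26, 30/13, 0] (h[2] = 0 is the target).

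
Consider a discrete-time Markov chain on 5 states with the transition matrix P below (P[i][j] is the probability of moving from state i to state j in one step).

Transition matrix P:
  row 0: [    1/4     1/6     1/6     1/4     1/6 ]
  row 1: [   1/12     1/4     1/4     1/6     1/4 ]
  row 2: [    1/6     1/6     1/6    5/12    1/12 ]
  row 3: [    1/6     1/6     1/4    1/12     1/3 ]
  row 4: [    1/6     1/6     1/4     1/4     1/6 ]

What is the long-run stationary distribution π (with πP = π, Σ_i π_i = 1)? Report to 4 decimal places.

π = [0.1653, 0.1818, 0.2181, 0.2324, 0.2024]

Balance equations π_j = Σ_i π_i·P[i][j]:
  π_0 = 1/4·π_0 + 1/12·π_1 + 1/6·π_2 + 1/6·π_3 + 1/6·π_4
  π_1 = 1/6·π_0 + 1/4·π_1 + 1/6·π_2 + 1/6·π_3 + 1/6·π_4
  π_2 = 1/6·π_0 + 1/4·π_1 + 1/6·π_2 + 1/4·π_3 + 1/4·π_4
  π_3 = 1/4·π_0 + 1/6·π_1 + 5/12·π_2 + 1/12·π_3 + 1/4·π_4
  normalize: π_0 + π_1 + π_2 + π_3 + π_4 = 1
Solving the linear system gives exactly π = [20/121, 2/11, 343/1573, 5119/22022, 4457/22022].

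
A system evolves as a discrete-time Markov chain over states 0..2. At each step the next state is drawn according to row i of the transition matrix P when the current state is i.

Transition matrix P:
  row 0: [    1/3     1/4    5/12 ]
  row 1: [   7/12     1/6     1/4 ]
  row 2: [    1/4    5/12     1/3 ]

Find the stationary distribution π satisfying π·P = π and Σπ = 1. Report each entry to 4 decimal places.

Balance equations π_j = Σ_i π_i·P[i][j]:
  π_0 = 1/3·π_0 + 7/12·π_1 + 1/4·π_2
  π_1 = 1/4·π_0 + 1/6·π_1 + 5/12·π_2
  normalize: π_0 + π_1 + π_2 = 1
Solving the linear system gives exactly π = [65/173, 49/173, 59/173].

π = [0.3757, 0.2832, 0.3410]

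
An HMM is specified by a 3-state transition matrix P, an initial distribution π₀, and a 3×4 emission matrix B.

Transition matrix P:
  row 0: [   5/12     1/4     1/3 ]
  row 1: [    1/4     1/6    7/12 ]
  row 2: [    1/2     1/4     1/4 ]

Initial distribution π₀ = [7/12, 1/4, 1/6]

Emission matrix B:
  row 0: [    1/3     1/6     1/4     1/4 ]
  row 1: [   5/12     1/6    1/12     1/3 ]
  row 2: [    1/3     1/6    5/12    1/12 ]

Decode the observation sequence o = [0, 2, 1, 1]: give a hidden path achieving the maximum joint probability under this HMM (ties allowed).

t=0: δ = [1.944e-01, 1.042e-01, 5.556e-02]  (obs o_0=0)
t=1: δ = [2.025e-02, 4.051e-03, 2.701e-02]  ψ = [0, 0, 0]  (obs o_1=2)
t=2: δ = [2.251e-03, 1.125e-03, 1.125e-03]  ψ = [2, 2, 0]  (obs o_2=1)
t=3: δ = [1.563e-04, 9.377e-05, 1.250e-04]  ψ = [0, 0, 0]  (obs o_3=1)
backtrack: best end state = 0; path = [0, 2, 0, 0]

path = [0, 2, 0, 0]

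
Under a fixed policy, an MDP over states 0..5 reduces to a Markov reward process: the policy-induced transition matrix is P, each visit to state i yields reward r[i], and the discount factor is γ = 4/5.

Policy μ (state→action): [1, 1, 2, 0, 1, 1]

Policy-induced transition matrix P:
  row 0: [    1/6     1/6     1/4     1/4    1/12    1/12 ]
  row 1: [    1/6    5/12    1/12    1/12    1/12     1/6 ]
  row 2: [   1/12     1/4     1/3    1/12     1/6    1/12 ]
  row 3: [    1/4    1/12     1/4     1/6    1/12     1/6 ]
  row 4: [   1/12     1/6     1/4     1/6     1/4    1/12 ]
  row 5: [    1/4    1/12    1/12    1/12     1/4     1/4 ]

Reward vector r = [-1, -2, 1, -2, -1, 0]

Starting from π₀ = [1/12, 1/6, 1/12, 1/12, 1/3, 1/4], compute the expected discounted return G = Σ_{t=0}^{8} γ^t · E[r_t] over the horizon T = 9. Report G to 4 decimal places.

t=0: π = [0.0833, 0.1667, 0.0833, 0.0833, 0.3333, 0.2500], E[r] = -0.8333, γ^t·E[r] = -0.833333, running G = -0.833333
t=1: π = [0.1597, 0.1875, 0.1875, 0.1319, 0.1875, 0.1458], E[r] = -0.7986, γ^t·E[r] = -0.638889, running G = -1.472222
t=2: π = [0.1586, 0.2060, 0.2101, 0.1366, 0.1545, 0.1343], E[r] = -0.7882, γ^t·E[r] = -0.504444, running G = -1.976667
t=3: π = [0.1589, 0.2131, 0.2108, 0.1340, 0.1490, 0.1343], E[r] = -0.7913, γ^t·E[r] = -0.405136, running G = -2.381802
t=4: π = [0.1590, 0.2152, 0.2097, 0.1334, 0.1481, 0.1346], E[r] = -0.7946, γ^t·E[r] = -0.325453, running G = -2.707256
t=5: π = [0.1592, 0.2156, 0.2092, 0.1333, 0.1479, 0.1348], E[r] = -0.7957, γ^t·E[r] = -0.260743, running G = -2.967999
t=6: π = [0.1593, 0.2157, 0.2090, 0.1333, 0.1479, 0.1349], E[r] = -0.7960, γ^t·E[r] = -0.208671, running G = -3.176670
t=7: π = [0.1593, 0.2157, 0.2090, 0.1333, 0.1479, 0.1349], E[r] = -0.7961, γ^t·E[r] = -0.166948, running G = -3.343618
t=8: π = [0.1593, 0.2156, 0.2090, 0.1333, 0.1479, 0.1349], E[r] = -0.7961, γ^t·E[r] = -0.133559, running G = -3.477177

G = -3.4772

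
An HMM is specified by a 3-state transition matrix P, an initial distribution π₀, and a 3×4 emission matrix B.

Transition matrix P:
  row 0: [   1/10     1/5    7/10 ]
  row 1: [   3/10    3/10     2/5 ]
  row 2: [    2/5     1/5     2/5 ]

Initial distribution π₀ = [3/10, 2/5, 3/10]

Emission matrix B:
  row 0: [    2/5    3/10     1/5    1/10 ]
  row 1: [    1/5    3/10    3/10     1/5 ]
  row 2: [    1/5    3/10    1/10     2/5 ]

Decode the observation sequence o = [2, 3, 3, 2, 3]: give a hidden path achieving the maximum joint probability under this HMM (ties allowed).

t=0: δ = [6.000e-02, 1.200e-01, 3.000e-02]  (obs o_0=2)
t=1: δ = [3.600e-03, 7.200e-03, 1.920e-02]  ψ = [1, 1, 1]  (obs o_1=3)
t=2: δ = [7.680e-04, 7.680e-04, 3.072e-03]  ψ = [2, 2, 2]  (obs o_2=3)
t=3: δ = [2.458e-04, 1.843e-04, 1.229e-04]  ψ = [2, 2, 2]  (obs o_3=2)
t=4: δ = [5.530e-06, 1.106e-05, 6.881e-05]  ψ = [1, 1, 0]  (obs o_4=3)
backtrack: best end state = 2; path = [1, 2, 2, 0, 2]

path = [1, 2, 2, 0, 2]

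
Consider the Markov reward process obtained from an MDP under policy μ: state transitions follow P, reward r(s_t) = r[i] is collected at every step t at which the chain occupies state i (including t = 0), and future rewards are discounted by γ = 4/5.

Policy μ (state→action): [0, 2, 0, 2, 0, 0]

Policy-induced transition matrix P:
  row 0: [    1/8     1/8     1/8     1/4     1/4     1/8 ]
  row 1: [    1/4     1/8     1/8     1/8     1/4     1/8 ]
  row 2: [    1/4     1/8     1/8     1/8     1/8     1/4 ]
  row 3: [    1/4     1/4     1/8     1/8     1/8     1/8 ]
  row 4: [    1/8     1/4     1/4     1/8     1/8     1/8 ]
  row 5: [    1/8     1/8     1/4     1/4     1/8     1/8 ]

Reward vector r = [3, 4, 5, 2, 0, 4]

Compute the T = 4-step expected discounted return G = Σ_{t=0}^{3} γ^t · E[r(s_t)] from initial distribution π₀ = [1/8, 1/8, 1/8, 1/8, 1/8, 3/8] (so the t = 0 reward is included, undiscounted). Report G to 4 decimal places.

t=0: π = [0.1250, 0.1250, 0.1250, 0.1250, 0.1250, 0.3750], E[r] = 3.2500, γ^t·E[r] = 3.250000, running G = 3.250000
t=1: π = [0.1719, 0.1563, 0.1875, 0.1875, 0.1563, 0.1406], E[r] = 3.0156, γ^t·E[r] = 2.412500, running G = 5.662500
t=2: π = [0.1914, 0.1680, 0.1621, 0.1641, 0.1660, 0.1484], E[r] = 2.9785, γ^t·E[r] = 1.906250, running G = 7.568750
t=3: π = [0.1868, 0.1663, 0.1643, 0.1675, 0.1699, 0.1453], E[r] = 2.9629, γ^t·E[r] = 1.517000, running G = 9.085750

G = 9.0858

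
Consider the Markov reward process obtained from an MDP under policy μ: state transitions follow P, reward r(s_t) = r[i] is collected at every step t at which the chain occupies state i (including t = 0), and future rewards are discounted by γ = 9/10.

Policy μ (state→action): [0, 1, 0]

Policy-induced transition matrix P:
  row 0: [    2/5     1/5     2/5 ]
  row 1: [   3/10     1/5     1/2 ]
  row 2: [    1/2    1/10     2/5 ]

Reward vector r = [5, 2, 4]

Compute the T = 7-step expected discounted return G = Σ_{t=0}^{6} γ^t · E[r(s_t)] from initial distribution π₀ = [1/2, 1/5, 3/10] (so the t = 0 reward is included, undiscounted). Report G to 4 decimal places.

G = 21.3927

t=0: π = [0.5000, 0.2000, 0.3000], E[r] = 4.1000, γ^t·E[r] = 4.100000, running G = 4.100000
t=1: π = [0.4100, 0.1700, 0.4200], E[r] = 4.0700, γ^t·E[r] = 3.663000, running G = 7.763000
t=2: π = [0.4250, 0.1580, 0.4170], E[r] = 4.1090, γ^t·E[r] = 3.328290, running G = 11.091290
t=3: π = [0.4259, 0.1583, 0.4158], E[r] = 4.1093, γ^t·E[r] = 2.995680, running G = 14.086970
t=4: π = [0.4258, 0.1584, 0.4158], E[r] = 4.1089, γ^t·E[r] = 2.695856, running G = 16.782826
t=5: π = [0.4257, 0.1584, 0.4158], E[r] = 4.1089, γ^t·E[r] = 2.426268, running G = 19.209094
t=6: π = [0.4257, 0.1584, 0.4158], E[r] = 4.1089, γ^t·E[r] = 2.183644, running G = 21.392738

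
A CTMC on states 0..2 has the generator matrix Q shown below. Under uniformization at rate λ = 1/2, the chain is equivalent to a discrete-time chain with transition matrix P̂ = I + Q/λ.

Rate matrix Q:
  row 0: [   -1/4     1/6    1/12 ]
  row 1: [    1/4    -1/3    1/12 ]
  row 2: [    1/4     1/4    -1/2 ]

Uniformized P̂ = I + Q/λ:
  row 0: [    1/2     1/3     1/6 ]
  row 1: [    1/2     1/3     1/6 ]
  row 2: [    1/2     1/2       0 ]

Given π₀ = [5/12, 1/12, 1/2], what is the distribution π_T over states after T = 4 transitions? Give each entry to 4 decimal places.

π = [0.5000, 0.3569, 0.1431]

t=0: π = [0.4167, 0.0833, 0.5000]
t=1: π = [0.5000, 0.4167, 0.0833]
t=2: π = [0.5000, 0.3472, 0.1528]
t=3: π = [0.5000, 0.3588, 0.1412]
t=4: π = [0.5000, 0.3569, 0.1431]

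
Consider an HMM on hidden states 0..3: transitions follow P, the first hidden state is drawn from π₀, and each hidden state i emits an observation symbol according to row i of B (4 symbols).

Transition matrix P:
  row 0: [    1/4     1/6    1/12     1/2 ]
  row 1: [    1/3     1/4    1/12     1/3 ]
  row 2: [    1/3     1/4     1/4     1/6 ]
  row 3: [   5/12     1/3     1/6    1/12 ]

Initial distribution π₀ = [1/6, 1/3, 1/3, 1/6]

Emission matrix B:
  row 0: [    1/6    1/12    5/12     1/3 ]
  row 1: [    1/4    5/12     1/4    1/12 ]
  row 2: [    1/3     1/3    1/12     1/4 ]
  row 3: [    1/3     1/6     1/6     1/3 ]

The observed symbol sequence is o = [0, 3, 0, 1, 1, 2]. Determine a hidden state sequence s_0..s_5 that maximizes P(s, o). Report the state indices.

path = [2, 0, 3, 1, 1, 0]

t=0: δ = [2.778e-02, 8.333e-02, 1.111e-01, 5.556e-02]  (obs o_0=0)
t=1: δ = [1.235e-02, 2.315e-03, 6.944e-03, 9.259e-03]  ψ = [2, 2, 2, 1]  (obs o_1=3)
t=2: δ = [6.430e-04, 7.716e-04, 5.787e-04, 2.058e-03]  ψ = [3, 3, 2, 0]  (obs o_2=0)
t=3: δ = [7.144e-05, 2.858e-04, 1.143e-04, 5.358e-05]  ψ = [3, 3, 3, 0]  (obs o_3=1)
t=4: δ = [7.938e-06, 2.977e-05, 9.526e-06, 1.588e-05]  ψ = [1, 1, 2, 1]  (obs o_4=1)
t=5: δ = [4.135e-06, 1.861e-06, 2.205e-07, 1.654e-06]  ψ = [1, 1, 3, 1]  (obs o_5=2)
backtrack: best end state = 0; path = [2, 0, 3, 1, 1, 0]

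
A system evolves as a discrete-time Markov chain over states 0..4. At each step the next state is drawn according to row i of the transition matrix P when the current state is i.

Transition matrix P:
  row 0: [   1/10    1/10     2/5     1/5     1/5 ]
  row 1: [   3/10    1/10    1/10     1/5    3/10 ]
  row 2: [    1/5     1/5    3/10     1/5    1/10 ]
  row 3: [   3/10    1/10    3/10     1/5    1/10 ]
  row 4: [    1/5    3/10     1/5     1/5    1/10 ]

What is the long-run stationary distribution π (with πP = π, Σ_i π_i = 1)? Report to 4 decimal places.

π = [0.2144, 0.1581, 0.2745, 0.2000, 0.1530]

Balance equations π_j = Σ_i π_i·P[i][j]:
  π_0 = 1/10·π_0 + 3/10·π_1 + 1/5·π_2 + 3/10·π_3 + 1/5·π_4
  π_1 = 1/10·π_0 + 1/10·π_1 + 1/5·π_2 + 1/10·π_3 + 3/10·π_4
  π_2 = 2/5·π_0 + 1/10·π_1 + 3/10·π_2 + 3/10·π_3 + 1/5·π_4
  π_3 = 1/5·π_0 + 1/5·π_1 + 1/5·π_2 + 1/5·π_3 + 1/5·π_4
  normalize: π_0 + π_1 + π_2 + π_3 + π_4 = 1
Solving the linear system gives exactly π = [1283/5985, 946/5985, 1643/5985, 1/5, 916/5985].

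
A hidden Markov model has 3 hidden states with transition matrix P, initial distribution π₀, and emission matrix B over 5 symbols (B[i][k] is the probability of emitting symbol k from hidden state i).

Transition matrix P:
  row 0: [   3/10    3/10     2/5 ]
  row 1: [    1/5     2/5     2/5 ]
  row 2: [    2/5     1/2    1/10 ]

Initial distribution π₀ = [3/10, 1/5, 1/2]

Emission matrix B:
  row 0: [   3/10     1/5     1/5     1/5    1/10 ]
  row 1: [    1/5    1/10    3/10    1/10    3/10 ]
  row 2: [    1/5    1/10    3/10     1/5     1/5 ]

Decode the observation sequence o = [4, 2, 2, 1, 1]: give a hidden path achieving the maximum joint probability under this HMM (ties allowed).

path = [2, 1, 2, 0, 0]

t=0: δ = [3.000e-02, 6.000e-02, 1.000e-01]  (obs o_0=4)
t=1: δ = [8.000e-03, 1.500e-02, 7.200e-03]  ψ = [2, 2, 1]  (obs o_1=2)
t=2: δ = [6.000e-04, 1.800e-03, 1.800e-03]  ψ = [1, 1, 1]  (obs o_2=2)
t=3: δ = [1.440e-04, 9.000e-05, 7.200e-05]  ψ = [2, 2, 1]  (obs o_3=1)
t=4: δ = [8.640e-06, 4.320e-06, 5.760e-06]  ψ = [0, 0, 0]  (obs o_4=1)
backtrack: best end state = 0; path = [2, 1, 2, 0, 0]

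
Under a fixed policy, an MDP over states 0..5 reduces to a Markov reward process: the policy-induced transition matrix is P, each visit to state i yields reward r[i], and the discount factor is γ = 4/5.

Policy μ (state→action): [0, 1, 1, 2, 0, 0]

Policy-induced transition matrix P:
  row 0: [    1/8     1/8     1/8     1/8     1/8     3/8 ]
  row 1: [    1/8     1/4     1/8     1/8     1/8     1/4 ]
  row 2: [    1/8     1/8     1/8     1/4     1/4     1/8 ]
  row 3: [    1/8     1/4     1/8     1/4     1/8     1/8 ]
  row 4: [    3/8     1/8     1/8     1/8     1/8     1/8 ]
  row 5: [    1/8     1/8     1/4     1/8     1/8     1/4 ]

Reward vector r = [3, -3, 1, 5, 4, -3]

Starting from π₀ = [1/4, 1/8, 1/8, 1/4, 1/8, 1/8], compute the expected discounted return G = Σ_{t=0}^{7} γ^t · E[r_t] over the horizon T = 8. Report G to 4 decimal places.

t=0: π = [0.2500, 0.1250, 0.1250, 0.2500, 0.1250, 0.1250], E[r] = 1.8750, γ^t·E[r] = 1.875000, running G = 1.875000
t=1: π = [0.1563, 0.1719, 0.1406, 0.1719, 0.1406, 0.2188], E[r] = 0.8594, γ^t·E[r] = 0.687500, running G = 2.562500
t=2: π = [0.1602, 0.1680, 0.1523, 0.1641, 0.1426, 0.2129], E[r] = 0.8809, γ^t·E[r] = 0.563750, running G = 3.126250
t=3: π = [0.1606, 0.1665, 0.1516, 0.1646, 0.1440, 0.2126], E[r] = 0.8950, γ^t·E[r] = 0.458250, running G = 3.584500
t=4: π = [0.1610, 0.1664, 0.1516, 0.1645, 0.1440, 0.2126], E[r] = 0.8962, γ^t·E[r] = 0.367088, running G = 3.951588
t=5: π = [0.1610, 0.1664, 0.1516, 0.1645, 0.1439, 0.2126], E[r] = 0.8959, γ^t·E[r] = 0.293581, running G = 4.245169
t=6: π = [0.1610, 0.1664, 0.1516, 0.1645, 0.1439, 0.2126], E[r] = 0.8959, γ^t·E[r] = 0.234864, running G = 4.480033
t=7: π = [0.1610, 0.1664, 0.1516, 0.1645, 0.1439, 0.2126], E[r] = 0.8959, γ^t·E[r] = 0.187894, running G = 4.667927

G = 4.6679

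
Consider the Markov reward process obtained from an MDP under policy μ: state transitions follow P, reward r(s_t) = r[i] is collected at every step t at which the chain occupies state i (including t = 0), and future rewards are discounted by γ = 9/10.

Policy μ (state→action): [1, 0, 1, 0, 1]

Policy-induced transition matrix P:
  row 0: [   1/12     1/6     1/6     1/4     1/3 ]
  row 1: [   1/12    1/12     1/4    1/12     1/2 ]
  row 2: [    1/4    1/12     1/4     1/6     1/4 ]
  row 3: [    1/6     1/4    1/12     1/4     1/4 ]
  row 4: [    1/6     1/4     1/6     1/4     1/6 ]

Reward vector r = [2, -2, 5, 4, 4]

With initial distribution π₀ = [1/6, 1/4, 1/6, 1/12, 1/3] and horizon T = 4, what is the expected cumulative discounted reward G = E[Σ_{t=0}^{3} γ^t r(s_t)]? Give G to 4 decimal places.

t=0: π = [0.1667, 0.2500, 0.1667, 0.0833, 0.3333], E[r] = 2.3333, γ^t·E[r] = 2.333333, running G = 2.333333
t=1: π = [0.1458, 0.1667, 0.1944, 0.1944, 0.2986], E[r] = 2.9028, γ^t·E[r] = 2.612500, running G = 4.945833
t=2: π = [0.1568, 0.1777, 0.1806, 0.2060, 0.2789], E[r] = 2.8009, γ^t·E[r] = 2.268750, running G = 7.214583
t=3: π = [0.1538, 0.1772, 0.1793, 0.2053, 0.2842], E[r] = 2.8083, γ^t·E[r] = 2.047254, running G = 9.261837

G = 9.2618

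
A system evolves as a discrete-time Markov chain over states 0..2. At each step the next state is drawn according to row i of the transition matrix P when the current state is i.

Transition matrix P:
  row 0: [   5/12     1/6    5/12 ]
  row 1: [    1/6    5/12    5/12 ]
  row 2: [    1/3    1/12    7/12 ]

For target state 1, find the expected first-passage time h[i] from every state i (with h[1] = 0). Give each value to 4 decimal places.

First-step conditioning: h[1] = 0; for i ≠ 1, h[i] = 1 + Σ_k P[i][k]·h[k].
  h[0] = 1 + 5/12·h[0] + 5/12·h[2]
  h[2] = 1 + 1/3·h[0] + 7/12·h[2]
Solving the 2×2 linear system over states ≠ 1 gives exactly h = [8, 0, 44/5] (h[1] = 0 is the target).

h = [8.0000, 0.0000, 8.8000]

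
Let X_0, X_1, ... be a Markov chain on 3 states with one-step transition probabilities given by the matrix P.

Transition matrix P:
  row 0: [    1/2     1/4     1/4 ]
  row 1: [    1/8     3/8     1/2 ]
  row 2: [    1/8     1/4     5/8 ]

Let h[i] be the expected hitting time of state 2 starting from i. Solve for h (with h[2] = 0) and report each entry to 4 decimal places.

h = [3.1111, 2.2222, 0.0000]

First-step conditioning: h[2] = 0; for i ≠ 2, h[i] = 1 + Σ_k P[i][k]·h[k].
  h[0] = 1 + 1/2·h[0] + 1/4·h[1]
  h[1] = 1 + 1/8·h[0] + 3/8·h[1]
Solving the 2×2 linear system over states ≠ 2 gives exactly h = [28/9, 20/9, 0] (h[2] = 0 is the target).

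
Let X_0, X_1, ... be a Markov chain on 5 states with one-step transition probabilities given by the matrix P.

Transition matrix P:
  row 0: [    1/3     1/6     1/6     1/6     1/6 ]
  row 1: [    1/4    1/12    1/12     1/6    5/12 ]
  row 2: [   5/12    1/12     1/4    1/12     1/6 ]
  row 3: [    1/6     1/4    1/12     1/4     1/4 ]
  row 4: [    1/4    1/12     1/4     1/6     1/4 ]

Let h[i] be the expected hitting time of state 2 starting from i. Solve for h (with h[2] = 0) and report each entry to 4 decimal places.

h = [6.2898, 6.6345, 0.0000, 6.8381, 5.6867]

First-step conditioning: h[2] = 0; for i ≠ 2, h[i] = 1 + Σ_k P[i][k]·h[k].
  h[0] = 1 + 1/3·h[0] + 1/6·h[1] + 1/6·h[3] + 1/6·h[4]
  h[1] = 1 + 1/4·h[0] + 1/12·h[1] + 1/6·h[3] + 5/12·h[4]
  h[3] = 1 + 1/6·h[0] + 1/4·h[1] + 1/4·h[3] + 1/4·h[4]
  h[4] = 1 + 1/4·h[0] + 1/12·h[1] + 1/6·h[3] + 1/4·h[4]
Solving the 4×4 linear system over states ≠ 2 gives exactly h = [2409/383, 2541/383, 0, 2619/383, 2178/383] (h[2] = 0 is the target).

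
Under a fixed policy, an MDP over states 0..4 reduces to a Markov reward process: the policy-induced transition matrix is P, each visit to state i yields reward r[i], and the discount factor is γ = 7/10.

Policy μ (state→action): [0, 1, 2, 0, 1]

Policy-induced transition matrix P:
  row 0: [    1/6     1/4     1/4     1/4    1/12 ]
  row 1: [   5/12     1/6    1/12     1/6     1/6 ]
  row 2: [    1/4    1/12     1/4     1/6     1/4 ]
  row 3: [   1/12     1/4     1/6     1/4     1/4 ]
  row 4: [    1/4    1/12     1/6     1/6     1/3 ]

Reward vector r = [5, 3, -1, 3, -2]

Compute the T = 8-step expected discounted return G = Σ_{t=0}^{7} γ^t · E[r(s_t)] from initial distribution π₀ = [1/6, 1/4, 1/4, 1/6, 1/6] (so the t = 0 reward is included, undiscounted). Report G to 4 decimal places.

G = 5.0301

t=0: π = [0.1667, 0.2500, 0.2500, 0.1667, 0.1667], E[r] = 1.5000, γ^t·E[r] = 1.500000, running G = 1.500000
t=1: π = [0.2500, 0.1597, 0.1806, 0.1944, 0.2153], E[r] = 1.7014, γ^t·E[r] = 1.190972, running G = 2.690972
t=2: π = [0.2234, 0.1707, 0.1892, 0.2037, 0.2130], E[r] = 1.6250, γ^t·E[r] = 0.796250, running G = 3.487222
t=3: π = [0.2259, 0.1687, 0.1868, 0.2023, 0.2163], E[r] = 1.6230, γ^t·E[r] = 0.556697, running G = 4.043919
t=4: π = [0.2256, 0.1688, 0.1870, 0.2023, 0.2163], E[r] = 1.6216, γ^t·E[r] = 0.389350, running G = 4.433269
t=5: π = [0.2256, 0.1687, 0.1870, 0.2023, 0.2164], E[r] = 1.6214, γ^t·E[r] = 0.272514, running G = 4.705783
t=6: π = [0.2256, 0.1687, 0.1870, 0.2023, 0.2164], E[r] = 1.6214, γ^t·E[r] = 0.190755, running G = 4.896538
t=7: π = [0.2256, 0.1687, 0.1870, 0.2023, 0.2164], E[r] = 1.6214, γ^t·E[r] = 0.133528, running G = 5.030066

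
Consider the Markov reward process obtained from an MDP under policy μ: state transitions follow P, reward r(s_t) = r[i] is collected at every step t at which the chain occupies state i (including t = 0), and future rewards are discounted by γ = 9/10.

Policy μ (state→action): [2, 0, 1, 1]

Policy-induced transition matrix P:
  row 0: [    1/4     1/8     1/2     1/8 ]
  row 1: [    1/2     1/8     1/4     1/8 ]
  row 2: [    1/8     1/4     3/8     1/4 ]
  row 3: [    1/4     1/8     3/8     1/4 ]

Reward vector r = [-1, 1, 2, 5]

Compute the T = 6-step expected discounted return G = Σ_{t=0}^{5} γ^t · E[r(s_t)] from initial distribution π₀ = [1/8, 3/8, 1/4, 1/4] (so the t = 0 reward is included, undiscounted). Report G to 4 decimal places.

t=0: π = [0.1250, 0.3750, 0.2500, 0.2500], E[r] = 2.0000, γ^t·E[r] = 2.000000, running G = 2.000000
t=1: π = [0.3125, 0.1563, 0.3438, 0.1875], E[r] = 1.4688, γ^t·E[r] = 1.321875, running G = 3.321875
t=2: π = [0.2461, 0.1680, 0.3945, 0.1914], E[r] = 1.6680, γ^t·E[r] = 1.351055, running G = 4.672930
t=3: π = [0.2427, 0.1743, 0.3848, 0.1982], E[r] = 1.6924, γ^t·E[r] = 1.233747, running G = 5.906677
t=4: π = [0.2455, 0.1731, 0.3835, 0.1979], E[r] = 1.6841, γ^t·E[r] = 1.104926, running G = 7.011603
t=5: π = [0.2453, 0.1729, 0.3840, 0.1977], E[r] = 1.6841, γ^t·E[r] = 0.994443, running G = 8.006046

G = 8.0060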